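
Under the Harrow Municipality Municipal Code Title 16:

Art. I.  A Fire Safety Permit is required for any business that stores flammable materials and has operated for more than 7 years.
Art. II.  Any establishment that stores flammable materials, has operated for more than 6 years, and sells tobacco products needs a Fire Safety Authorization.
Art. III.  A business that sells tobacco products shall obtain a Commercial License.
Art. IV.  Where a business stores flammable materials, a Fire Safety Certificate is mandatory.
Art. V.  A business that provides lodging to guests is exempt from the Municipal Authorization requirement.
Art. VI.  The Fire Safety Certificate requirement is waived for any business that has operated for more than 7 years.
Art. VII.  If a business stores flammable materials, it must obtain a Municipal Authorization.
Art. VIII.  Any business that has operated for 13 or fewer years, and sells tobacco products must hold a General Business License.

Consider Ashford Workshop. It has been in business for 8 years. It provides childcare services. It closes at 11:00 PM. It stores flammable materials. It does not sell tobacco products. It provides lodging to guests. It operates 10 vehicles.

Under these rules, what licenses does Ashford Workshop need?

Fire Safety Permit

Art. I. stores flammable materials; years in business 8 > 7 → Fire Safety Permit required.
Art. II. stores flammable materials; years in business 8 > 6; does not sell tobacco products → Fire Safety Authorization not required.
Art. III. does not sell tobacco products → Commercial License not required.
Art. IV. stores flammable materials → Fire Safety Certificate required.
Art. V. provides lodging to guests → exempt from Municipal Authorization.
Art. VI. years in business 8 > 7 → exempt from Fire Safety Certificate.
Art. VII. stores flammable materials → Municipal Authorization required.
Art. VIII. years in business 8 ≤ 13; does not sell tobacco products → General Business License not required.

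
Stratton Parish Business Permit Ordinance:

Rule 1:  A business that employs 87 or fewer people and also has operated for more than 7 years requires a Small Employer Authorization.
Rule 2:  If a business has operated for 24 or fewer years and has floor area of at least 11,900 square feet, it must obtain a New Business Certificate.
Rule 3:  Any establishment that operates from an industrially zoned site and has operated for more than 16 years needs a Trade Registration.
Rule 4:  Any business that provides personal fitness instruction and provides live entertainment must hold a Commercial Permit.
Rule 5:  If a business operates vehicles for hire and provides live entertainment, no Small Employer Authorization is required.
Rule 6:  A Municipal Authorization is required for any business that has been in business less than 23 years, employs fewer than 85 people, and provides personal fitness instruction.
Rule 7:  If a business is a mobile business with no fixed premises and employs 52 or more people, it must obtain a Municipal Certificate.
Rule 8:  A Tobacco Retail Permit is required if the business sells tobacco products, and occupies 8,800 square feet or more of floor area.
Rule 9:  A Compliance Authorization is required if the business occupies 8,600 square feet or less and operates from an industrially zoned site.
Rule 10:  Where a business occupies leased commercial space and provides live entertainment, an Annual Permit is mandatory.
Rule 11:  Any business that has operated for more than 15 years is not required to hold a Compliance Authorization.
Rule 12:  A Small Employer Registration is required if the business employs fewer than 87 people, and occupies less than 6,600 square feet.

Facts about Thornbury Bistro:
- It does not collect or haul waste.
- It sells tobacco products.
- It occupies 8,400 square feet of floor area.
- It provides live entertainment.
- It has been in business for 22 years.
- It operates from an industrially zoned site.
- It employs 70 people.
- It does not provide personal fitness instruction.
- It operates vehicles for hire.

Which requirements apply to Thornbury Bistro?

Rule 1: employees 70 ≤ 87; years in business 22 > 7 → Small Employer Authorization required.
Rule 2: years in business 22 ≤ 24; floor area 8,400 square feet < 11,900 square feet → New Business Certificate not required.
Rule 3: operates from an industrially zoned site; years in business 22 > 16 → Trade Registration required.
Rule 4: does not provide personal fitness instruction; provides live entertainment → Commercial Permit not required.
Rule 5: operates vehicles for hire; provides live entertainment → exempt from Small Employer Authorization.
Rule 6: years in business 22 < 23; employees 70 < 85; does not provide personal fitness instruction → Municipal Authorization not required.
Rule 7: operates from an industrially zoned site (not: is a mobile business with no fixed premises); employees 70 ≥ 52 → Municipal Certificate not required.
Rule 8: sells tobacco products; floor area 8,400 square feet < 8,800 square feet → Tobacco Retail Permit not required.
Rule 9: floor area 8,400 square feet ≤ 8,600 square feet; operates from an industrially zoned site → Compliance Authorization required.
Rule 10: operates from an industrially zoned site (not: occupies leased commercial space); provides live entertainment → Annual Permit not required.
Rule 11: years in business 22 > 15 → exempt from Compliance Authorization.
Rule 12: employees 70 < 87; floor area 8,400 square feet ≥ 6,600 square feet → Small Employer Registration not required.

Trade Registration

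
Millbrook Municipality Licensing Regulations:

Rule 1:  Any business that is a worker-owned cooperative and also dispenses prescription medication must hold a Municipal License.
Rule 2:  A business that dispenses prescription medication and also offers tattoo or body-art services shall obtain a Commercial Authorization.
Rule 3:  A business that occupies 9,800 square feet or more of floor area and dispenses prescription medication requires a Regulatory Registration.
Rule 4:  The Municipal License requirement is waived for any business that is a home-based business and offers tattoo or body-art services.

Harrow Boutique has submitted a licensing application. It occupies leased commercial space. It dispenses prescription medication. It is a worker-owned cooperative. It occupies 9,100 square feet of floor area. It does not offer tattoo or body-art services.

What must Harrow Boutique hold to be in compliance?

Municipal License

Rule 1: is a worker-owned cooperative; dispenses prescription medication → Municipal License required.
Rule 2: dispenses prescription medication; does not offer tattoo or body-art services → Commercial Authorization not required.
Rule 3: floor area 9,100 square feet < 9,800 square feet; dispenses prescription medication → Regulatory Registration not required.
Rule 4: occupies leased commercial space (not: is a home-based business); does not offer tattoo or body-art services → Municipal License exemption does not apply.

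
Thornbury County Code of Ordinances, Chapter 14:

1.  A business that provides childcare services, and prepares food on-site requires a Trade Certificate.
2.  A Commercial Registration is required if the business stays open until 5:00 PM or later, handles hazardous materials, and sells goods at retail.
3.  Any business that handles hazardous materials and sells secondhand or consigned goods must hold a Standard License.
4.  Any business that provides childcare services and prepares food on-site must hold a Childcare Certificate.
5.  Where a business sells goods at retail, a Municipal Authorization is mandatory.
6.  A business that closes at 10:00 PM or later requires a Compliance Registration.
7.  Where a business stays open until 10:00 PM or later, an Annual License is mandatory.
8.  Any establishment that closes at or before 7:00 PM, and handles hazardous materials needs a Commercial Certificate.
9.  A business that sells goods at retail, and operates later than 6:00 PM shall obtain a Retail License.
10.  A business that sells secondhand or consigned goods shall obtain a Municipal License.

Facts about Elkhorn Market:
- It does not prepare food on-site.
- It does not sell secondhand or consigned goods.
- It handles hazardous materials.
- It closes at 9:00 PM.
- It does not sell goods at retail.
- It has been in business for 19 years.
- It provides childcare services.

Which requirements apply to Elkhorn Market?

None

1. provides childcare services; does not prepare food on-site → Trade Certificate not required.
2. closes 9:00 PM, after 5:00 PM; handles hazardous materials; does not sell goods at retail → Commercial Registration not required.
3. handles hazardous materials; does not sell secondhand or consigned goods → Standard License not required.
4. provides childcare services; does not prepare food on-site → Childcare Certificate not required.
5. does not sell goods at retail → Municipal Authorization not required.
6. closes 9:00 PM, at/before 10:00 PM → Compliance Registration not required.
7. closes 9:00 PM, at/before 10:00 PM → Annual License not required.
8. closes 9:00 PM, after 7:00 PM; handles hazardous materials → Commercial Certificate not required.
9. does not sell goods at retail; closes 9:00 PM, after 6:00 PM → Retail License not required.
10. does not sell secondhand or consigned goods → Municipal License not required.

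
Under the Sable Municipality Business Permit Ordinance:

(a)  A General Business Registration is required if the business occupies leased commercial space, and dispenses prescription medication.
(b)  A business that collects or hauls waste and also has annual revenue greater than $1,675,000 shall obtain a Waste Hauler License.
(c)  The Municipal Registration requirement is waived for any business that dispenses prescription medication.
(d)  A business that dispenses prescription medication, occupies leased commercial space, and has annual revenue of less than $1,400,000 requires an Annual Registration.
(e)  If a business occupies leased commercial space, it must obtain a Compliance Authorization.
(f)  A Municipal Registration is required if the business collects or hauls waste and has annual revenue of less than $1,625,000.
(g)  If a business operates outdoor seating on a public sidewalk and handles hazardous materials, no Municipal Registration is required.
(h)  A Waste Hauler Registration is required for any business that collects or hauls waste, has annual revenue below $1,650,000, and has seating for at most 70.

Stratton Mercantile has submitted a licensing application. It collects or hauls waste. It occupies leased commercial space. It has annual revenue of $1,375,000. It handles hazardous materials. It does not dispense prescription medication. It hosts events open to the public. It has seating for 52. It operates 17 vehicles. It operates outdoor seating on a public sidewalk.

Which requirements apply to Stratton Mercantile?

Compliance Authorization, Waste Hauler Registration

(a) occupies leased commercial space; does not dispense prescription medication → General Business Registration not required.
(b) collects or hauls waste; revenue $1,375,000 ≤ $1,675,000 → Waste Hauler License not required.
(c) does not dispense prescription medication → Municipal Registration exemption does not apply.
(d) does not dispense prescription medication; occupies leased commercial space; revenue $1,375,000 < $1,400,000 → Annual Registration not required.
(e) occupies leased commercial space → Compliance Authorization required.
(f) collects or hauls waste; revenue $1,375,000 < $1,625,000 → Municipal Registration required.
(g) operates outdoor seating on a public sidewalk; handles hazardous materials → exempt from Municipal Registration.
(h) collects or hauls waste; revenue $1,375,000 < $1,650,000; seating 52 ≤ 70 → Waste Hauler Registration required.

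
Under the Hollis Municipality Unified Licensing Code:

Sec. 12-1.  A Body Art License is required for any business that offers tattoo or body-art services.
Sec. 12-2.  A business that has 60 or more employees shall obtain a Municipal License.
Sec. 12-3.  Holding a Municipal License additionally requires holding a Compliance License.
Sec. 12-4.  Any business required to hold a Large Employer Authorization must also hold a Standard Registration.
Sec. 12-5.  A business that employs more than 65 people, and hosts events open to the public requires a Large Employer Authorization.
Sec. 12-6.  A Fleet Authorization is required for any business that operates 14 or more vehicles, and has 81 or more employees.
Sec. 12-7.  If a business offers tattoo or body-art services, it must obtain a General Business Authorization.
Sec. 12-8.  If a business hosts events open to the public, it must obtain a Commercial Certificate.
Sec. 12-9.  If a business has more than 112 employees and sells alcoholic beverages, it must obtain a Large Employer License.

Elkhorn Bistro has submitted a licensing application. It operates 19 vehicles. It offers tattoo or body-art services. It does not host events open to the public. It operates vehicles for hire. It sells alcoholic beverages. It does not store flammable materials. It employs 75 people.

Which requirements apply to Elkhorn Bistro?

Sec. 12-1. offers tattoo or body-art services → Body Art License required.
Sec. 12-2. employees 75 ≥ 60 → Municipal License required.
Sec. 12-3. Municipal License is required → Compliance License also required.
Sec. 12-4. Large Employer Authorization is not required → no effect.
Sec. 12-5. employees 75 > 65; does not host events open to the public → Large Employer Authorization not required.
Sec. 12-6. vehicles 19 ≥ 14; employees 75 < 81 → Fleet Authorization not required.
Sec. 12-7. offers tattoo or body-art services → General Business Authorization required.
Sec. 12-8. does not host events open to the public → Commercial Certificate not required.
Sec. 12-9. employees 75 ≤ 112; sells alcoholic beverages → Large Employer License not required.

Body Art License, Compliance License, General Business Authorization, Municipal License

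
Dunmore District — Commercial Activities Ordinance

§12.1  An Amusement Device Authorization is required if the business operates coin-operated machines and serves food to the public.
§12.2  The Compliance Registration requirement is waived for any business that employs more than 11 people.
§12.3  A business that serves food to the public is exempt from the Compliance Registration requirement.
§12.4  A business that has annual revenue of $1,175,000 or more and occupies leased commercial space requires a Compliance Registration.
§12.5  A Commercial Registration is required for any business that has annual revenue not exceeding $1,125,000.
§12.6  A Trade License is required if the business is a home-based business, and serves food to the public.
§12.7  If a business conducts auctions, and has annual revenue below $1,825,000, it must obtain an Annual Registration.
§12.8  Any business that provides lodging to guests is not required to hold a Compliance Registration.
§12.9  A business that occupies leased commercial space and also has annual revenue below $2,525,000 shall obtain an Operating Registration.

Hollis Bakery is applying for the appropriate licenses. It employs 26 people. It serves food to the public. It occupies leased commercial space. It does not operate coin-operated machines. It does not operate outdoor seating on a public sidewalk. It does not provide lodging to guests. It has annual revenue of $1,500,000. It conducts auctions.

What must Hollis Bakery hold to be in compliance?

§12.1 does not operate coin-operated machines; serves food to the public → Amusement Device Authorization not required.
§12.2 employees 26 > 11 → exempt from Compliance Registration.
§12.3 serves food to the public → exempt from Compliance Registration.
§12.4 revenue $1,500,000 ≥ $1,175,000; occupies leased commercial space → Compliance Registration required.
§12.5 revenue $1,500,000 > $1,125,000 → Commercial Registration not required.
§12.6 occupies leased commercial space (not: is a home-based business); serves food to the public → Trade License not required.
§12.7 conducts auctions; revenue $1,500,000 < $1,825,000 → Annual Registration required.
§12.8 does not provide lodging to guests → Compliance Registration exemption does not apply.
§12.9 occupies leased commercial space; revenue $1,500,000 < $2,525,000 → Operating Registration required.

Annual Registration, Operating Registration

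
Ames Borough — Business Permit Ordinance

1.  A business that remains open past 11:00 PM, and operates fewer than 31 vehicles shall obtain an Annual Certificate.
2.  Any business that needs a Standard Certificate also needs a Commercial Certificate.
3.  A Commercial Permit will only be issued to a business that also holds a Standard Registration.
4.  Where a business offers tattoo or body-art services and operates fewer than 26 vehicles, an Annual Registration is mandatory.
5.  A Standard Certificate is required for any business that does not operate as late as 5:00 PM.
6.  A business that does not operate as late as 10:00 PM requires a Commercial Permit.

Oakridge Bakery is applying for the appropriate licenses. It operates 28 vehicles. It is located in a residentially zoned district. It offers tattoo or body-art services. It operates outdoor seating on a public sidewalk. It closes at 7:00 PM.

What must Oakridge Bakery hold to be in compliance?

Commercial Permit, Standard Registration

1. closes 7:00 PM, at/before 11:00 PM; vehicles 28 < 31 → Annual Certificate not required.
2. Standard Certificate is not required → no effect.
3. Commercial Permit is required → Standard Registration also required.
4. offers tattoo or body-art services; vehicles 28 ≥ 26 → Annual Registration not required.
5. closes 7:00 PM, after 5:00 PM → Standard Certificate not required.
6. closes 7:00 PM, at/before 10:00 PM → Commercial Permit required.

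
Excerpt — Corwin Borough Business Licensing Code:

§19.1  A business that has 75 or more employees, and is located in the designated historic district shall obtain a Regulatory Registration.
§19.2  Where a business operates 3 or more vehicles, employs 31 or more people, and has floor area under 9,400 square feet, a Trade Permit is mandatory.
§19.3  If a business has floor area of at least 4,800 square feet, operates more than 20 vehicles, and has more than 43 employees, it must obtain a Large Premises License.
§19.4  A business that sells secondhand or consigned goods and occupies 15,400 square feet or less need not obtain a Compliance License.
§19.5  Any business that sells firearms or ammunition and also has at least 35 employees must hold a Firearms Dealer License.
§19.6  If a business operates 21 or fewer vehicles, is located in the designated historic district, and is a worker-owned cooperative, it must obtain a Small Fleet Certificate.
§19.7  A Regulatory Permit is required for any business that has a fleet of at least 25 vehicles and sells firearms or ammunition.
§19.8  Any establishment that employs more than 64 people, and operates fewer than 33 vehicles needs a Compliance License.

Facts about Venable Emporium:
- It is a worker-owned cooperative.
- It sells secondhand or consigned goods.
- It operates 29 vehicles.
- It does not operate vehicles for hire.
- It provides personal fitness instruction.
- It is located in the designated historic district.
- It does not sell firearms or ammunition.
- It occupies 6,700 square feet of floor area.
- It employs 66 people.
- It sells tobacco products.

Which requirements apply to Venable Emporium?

§19.1 employees 66 < 75; is located in the designated historic district → Regulatory Registration not required.
§19.2 vehicles 29 ≥ 3; employees 66 ≥ 31; floor area 6,700 square feet < 9,400 square feet → Trade Permit required.
§19.3 floor area 6,700 square feet ≥ 4,800 square feet; vehicles 29 > 20; employees 66 > 43 → Large Premises License required.
§19.4 sells secondhand or consigned goods; floor area 6,700 square feet ≤ 15,400 square feet → exempt from Compliance License.
§19.5 does not sell firearms or ammunition; employees 66 ≥ 35 → Firearms Dealer License not required.
§19.6 vehicles 29 > 21; is located in the designated historic district; is a worker-owned cooperative → Small Fleet Certificate not required.
§19.7 vehicles 29 ≥ 25; does not sell firearms or ammunition → Regulatory Permit not required.
§19.8 employees 66 > 64; vehicles 29 < 33 → Compliance License required.

Large Premises License, Trade Permit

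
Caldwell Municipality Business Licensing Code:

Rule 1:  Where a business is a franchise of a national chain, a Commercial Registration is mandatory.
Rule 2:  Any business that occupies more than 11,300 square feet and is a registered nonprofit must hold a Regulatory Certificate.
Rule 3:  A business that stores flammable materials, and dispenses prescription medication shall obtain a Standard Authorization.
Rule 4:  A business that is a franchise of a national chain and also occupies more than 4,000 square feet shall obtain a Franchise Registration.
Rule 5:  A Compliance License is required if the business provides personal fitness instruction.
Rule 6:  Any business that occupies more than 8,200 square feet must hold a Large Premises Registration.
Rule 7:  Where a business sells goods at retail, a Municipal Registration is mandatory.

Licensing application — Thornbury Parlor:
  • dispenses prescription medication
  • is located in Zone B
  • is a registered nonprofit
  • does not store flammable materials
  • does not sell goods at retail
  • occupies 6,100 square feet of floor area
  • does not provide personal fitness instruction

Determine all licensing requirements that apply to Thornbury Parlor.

Rule 1: is a registered nonprofit (not: is a franchise of a national chain) → Commercial Registration not required.
Rule 2: floor area 6,100 square feet ≤ 11,300 square feet; is a registered nonprofit → Regulatory Certificate not required.
Rule 3: does not store flammable materials; dispenses prescription medication → Standard Authorization not required.
Rule 4: is a registered nonprofit (not: is a franchise of a national chain); floor area 6,100 square feet > 4,000 square feet → Franchise Registration not required.
Rule 5: does not provide personal fitness instruction → Compliance License not required.
Rule 6: floor area 6,100 square feet ≤ 8,200 square feet → Large Premises Registration not required.
Rule 7: does not sell goods at retail → Municipal Registration not required.

None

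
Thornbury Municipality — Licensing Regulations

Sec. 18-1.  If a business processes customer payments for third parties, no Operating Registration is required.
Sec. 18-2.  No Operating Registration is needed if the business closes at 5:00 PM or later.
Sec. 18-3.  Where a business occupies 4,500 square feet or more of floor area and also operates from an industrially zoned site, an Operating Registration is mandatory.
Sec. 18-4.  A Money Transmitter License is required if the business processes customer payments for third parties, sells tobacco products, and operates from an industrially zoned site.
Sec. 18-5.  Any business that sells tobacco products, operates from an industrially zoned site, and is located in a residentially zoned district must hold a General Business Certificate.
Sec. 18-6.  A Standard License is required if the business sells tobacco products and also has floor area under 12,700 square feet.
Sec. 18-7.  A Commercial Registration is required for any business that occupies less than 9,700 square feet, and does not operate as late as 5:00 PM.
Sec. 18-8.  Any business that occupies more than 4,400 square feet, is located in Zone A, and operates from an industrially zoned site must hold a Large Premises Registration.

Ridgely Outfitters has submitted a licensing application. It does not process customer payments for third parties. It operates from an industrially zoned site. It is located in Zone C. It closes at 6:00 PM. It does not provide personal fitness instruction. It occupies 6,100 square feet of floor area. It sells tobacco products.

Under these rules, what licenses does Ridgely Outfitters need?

Standard License

Sec. 18-1. does not process customer payments for third parties → Operating Registration exemption does not apply.
Sec. 18-2. closes 6:00 PM, after 5:00 PM → exempt from Operating Registration.
Sec. 18-3. floor area 6,100 square feet ≥ 4,500 square feet; operates from an industrially zoned site → Operating Registration required.
Sec. 18-4. does not process customer payments for third parties; sells tobacco products; operates from an industrially zoned site → Money Transmitter License not required.
Sec. 18-5. sells tobacco products; operates from an industrially zoned site; is located in Zone C (not: is located in a residentially zoned district) → General Business Certificate not required.
Sec. 18-6. sells tobacco products; floor area 6,100 square feet < 12,700 square feet → Standard License required.
Sec. 18-7. floor area 6,100 square feet < 9,700 square feet; closes 6:00 PM, after 5:00 PM → Commercial Registration not required.
Sec. 18-8. floor area 6,100 square feet > 4,400 square feet; is located in Zone C (not: is located in Zone A); operates from an industrially zoned site → Large Premises Registration not required.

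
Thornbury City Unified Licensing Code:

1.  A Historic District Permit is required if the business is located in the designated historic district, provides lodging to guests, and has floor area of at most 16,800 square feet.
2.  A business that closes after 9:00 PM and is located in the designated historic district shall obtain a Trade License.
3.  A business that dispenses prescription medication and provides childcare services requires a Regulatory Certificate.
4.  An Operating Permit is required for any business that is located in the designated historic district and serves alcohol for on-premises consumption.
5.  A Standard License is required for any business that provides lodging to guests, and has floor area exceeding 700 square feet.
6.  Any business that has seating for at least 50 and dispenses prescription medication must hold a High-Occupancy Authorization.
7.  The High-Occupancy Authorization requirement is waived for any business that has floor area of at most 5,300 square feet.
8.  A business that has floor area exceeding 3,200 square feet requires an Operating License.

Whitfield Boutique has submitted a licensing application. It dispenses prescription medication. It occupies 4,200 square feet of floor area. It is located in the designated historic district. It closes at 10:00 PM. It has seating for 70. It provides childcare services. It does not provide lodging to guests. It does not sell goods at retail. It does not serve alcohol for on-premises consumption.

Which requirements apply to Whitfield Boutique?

1. is located in the designated historic district; does not provide lodging to guests; floor area 4,200 square feet ≤ 16,800 square feet → Historic District Permit not required.
2. closes 10:00 PM, after 9:00 PM; is located in the designated historic district → Trade License required.
3. dispenses prescription medication; provides childcare services → Regulatory Certificate required.
4. is located in the designated historic district; does not serve alcohol for on-premises consumption → Operating Permit not required.
5. does not provide lodging to guests; floor area 4,200 square feet > 700 square feet → Standard License not required.
6. seating 70 ≥ 50; dispenses prescription medication → High-Occupancy Authorization required.
7. floor area 4,200 square feet ≤ 5,300 square feet → exempt from High-Occupancy Authorization.
8. floor area 4,200 square feet > 3,200 square feet → Operating License required.

Operating License, Regulatory Certificate, Trade License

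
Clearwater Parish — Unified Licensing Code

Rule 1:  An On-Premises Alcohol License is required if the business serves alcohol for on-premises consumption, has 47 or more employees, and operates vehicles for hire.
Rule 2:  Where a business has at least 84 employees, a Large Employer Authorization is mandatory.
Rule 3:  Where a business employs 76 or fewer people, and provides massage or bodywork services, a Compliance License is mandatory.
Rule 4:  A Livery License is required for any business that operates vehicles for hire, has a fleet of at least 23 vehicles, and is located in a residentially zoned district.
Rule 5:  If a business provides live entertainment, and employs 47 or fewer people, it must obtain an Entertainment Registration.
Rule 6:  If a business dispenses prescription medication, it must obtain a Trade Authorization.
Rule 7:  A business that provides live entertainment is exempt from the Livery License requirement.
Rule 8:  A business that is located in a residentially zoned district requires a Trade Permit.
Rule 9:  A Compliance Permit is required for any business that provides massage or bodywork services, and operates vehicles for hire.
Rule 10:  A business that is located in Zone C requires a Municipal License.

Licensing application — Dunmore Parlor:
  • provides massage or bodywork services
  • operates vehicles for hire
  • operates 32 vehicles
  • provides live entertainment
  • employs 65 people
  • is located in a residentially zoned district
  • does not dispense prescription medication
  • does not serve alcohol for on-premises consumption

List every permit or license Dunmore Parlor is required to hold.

Compliance License, Compliance Permit, Trade Permit

Rule 1: does not serve alcohol for on-premises consumption; employees 65 ≥ 47; operates vehicles for hire → On-Premises Alcohol License not required.
Rule 2: employees 65 < 84 → Large Employer Authorization not required.
Rule 3: employees 65 ≤ 76; provides massage or bodywork services → Compliance License required.
Rule 4: operates vehicles for hire; vehicles 32 ≥ 23; is located in a residentially zoned district → Livery License required.
Rule 5: provides live entertainment; employees 65 > 47 → Entertainment Registration not required.
Rule 6: does not dispense prescription medication → Trade Authorization not required.
Rule 7: provides live entertainment → exempt from Livery License.
Rule 8: is located in a residentially zoned district → Trade Permit required.
Rule 9: provides massage or bodywork services; operates vehicles for hire → Compliance Permit required.
Rule 10: is located in a residentially zoned district (not: is located in Zone C) → Municipal License not required.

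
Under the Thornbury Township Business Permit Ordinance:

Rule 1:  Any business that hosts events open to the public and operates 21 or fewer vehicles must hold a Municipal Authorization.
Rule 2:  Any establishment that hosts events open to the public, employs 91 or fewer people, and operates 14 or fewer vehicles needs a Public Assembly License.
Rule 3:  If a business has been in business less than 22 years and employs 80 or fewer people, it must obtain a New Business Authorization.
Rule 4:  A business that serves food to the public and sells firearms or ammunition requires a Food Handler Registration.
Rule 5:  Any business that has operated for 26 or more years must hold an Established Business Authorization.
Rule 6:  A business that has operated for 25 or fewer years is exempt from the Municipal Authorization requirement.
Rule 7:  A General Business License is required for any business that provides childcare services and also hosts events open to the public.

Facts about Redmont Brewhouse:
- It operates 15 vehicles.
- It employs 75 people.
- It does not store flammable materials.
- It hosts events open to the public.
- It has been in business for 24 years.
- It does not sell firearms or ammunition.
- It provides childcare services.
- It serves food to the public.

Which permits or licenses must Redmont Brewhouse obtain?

Rule 1: hosts events open to the public; vehicles 15 ≤ 21 → Municipal Authorization required.
Rule 2: hosts events open to the public; employees 75 ≤ 91; vehicles 15 > 14 → Public Assembly License not required.
Rule 3: years in business 24 ≥ 22; employees 75 ≤ 80 → New Business Authorization not required.
Rule 4: serves food to the public; does not sell firearms or ammunition → Food Handler Registration not required.
Rule 5: years in business 24 < 26 → Established Business Authorization not required.
Rule 6: years in business 24 ≤ 25 → exempt from Municipal Authorization.
Rule 7: provides childcare services; hosts events open to the public → General Business License required.

General Business License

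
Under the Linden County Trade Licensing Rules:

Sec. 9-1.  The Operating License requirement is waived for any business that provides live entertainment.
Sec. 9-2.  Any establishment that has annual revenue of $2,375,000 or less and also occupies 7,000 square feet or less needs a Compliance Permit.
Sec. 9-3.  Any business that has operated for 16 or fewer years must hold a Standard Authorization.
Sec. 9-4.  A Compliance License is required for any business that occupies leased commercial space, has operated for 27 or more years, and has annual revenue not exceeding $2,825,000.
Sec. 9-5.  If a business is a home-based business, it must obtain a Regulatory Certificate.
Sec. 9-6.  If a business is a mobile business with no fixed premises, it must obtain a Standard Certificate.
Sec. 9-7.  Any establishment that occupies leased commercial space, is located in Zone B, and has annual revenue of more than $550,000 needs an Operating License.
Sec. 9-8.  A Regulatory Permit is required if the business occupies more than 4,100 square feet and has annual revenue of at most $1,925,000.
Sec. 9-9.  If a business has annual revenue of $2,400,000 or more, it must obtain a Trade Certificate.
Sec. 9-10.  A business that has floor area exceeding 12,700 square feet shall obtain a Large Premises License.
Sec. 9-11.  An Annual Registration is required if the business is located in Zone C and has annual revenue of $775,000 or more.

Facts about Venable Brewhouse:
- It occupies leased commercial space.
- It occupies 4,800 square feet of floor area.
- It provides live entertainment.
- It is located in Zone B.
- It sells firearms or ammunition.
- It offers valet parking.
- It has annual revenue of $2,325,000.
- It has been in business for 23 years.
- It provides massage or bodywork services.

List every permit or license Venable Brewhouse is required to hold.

Compliance Permit

Sec. 9-1. provides live entertainment → exempt from Operating License.
Sec. 9-2. revenue $2,325,000 ≤ $2,375,000; floor area 4,800 square feet ≤ 7,000 square feet → Compliance Permit required.
Sec. 9-3. years in business 23 > 16 → Standard Authorization not required.
Sec. 9-4. occupies leased commercial space; years in business 23 < 27; revenue $2,325,000 ≤ $2,825,000 → Compliance License not required.
Sec. 9-5. occupies leased commercial space (not: is a home-based business) → Regulatory Certificate not required.
Sec. 9-6. occupies leased commercial space (not: is a mobile business with no fixed premises) → Standard Certificate not required.
Sec. 9-7. occupies leased commercial space; is located in Zone B; revenue $2,325,000 > $550,000 → Operating License required.
Sec. 9-8. floor area 4,800 square feet > 4,100 square feet; revenue $2,325,000 > $1,925,000 → Regulatory Permit not required.
Sec. 9-9. revenue $2,325,000 < $2,400,000 → Trade Certificate not required.
Sec. 9-10. floor area 4,800 square feet ≤ 12,700 square feet → Large Premises License not required.
Sec. 9-11. is located in Zone B (not: is located in Zone C); revenue $2,325,000 ≥ $775,000 → Annual Registration not required.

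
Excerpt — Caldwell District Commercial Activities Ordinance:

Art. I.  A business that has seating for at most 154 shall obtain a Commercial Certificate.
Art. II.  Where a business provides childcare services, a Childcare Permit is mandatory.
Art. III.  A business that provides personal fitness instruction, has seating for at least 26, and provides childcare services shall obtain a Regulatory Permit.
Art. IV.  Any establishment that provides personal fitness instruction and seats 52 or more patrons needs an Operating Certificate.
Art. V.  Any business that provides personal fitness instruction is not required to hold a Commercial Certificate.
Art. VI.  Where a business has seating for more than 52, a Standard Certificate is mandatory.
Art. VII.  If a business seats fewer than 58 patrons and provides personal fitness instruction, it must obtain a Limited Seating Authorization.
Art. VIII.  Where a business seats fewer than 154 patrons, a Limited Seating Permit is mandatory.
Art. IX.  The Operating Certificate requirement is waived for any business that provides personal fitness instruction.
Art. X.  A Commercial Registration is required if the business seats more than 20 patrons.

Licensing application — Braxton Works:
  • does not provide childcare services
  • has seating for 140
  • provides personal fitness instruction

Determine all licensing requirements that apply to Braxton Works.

Commercial Registration, Limited Seating Permit, Standard Certificate

Art. I. seating 140 ≤ 154 → Commercial Certificate required.
Art. II. does not provide childcare services → Childcare Permit not required.
Art. III. provides personal fitness instruction; seating 140 ≥ 26; does not provide childcare services → Regulatory Permit not required.
Art. IV. provides personal fitness instruction; seating 140 ≥ 52 → Operating Certificate required.
Art. V. provides personal fitness instruction → exempt from Commercial Certificate.
Art. VI. seating 140 > 52 → Standard Certificate required.
Art. VII. seating 140 ≥ 58; provides personal fitness instruction → Limited Seating Authorization not required.
Art. VIII. seating 140 < 154 → Limited Seating Permit required.
Art. IX. provides personal fitness instruction → exempt from Operating Certificate.
Art. X. seating 140 > 20 → Commercial Registration required.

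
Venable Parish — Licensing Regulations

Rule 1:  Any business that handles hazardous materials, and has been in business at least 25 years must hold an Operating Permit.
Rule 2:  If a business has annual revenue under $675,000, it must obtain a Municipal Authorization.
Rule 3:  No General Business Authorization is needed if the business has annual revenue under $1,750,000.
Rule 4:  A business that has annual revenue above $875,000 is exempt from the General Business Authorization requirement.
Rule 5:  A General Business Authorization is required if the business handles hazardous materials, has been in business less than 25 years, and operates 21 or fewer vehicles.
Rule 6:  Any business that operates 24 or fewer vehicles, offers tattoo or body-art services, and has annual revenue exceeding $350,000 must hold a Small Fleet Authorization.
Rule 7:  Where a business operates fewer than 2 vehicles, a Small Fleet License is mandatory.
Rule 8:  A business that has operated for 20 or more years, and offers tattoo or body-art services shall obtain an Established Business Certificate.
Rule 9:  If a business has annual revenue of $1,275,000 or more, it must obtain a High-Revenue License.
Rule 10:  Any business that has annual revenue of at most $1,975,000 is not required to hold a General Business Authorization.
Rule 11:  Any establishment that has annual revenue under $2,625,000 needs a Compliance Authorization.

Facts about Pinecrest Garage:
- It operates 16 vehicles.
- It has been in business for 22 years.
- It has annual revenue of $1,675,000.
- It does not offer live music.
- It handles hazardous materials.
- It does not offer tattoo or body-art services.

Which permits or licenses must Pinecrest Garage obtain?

Rule 1: handles hazardous materials; years in business 22 < 25 → Operating Permit not required.
Rule 2: revenue $1,675,000 ≥ $675,000 → Municipal Authorization not required.
Rule 3: revenue $1,675,000 < $1,750,000 → exempt from General Business Authorization.
Rule 4: revenue $1,675,000 > $875,000 → exempt from General Business Authorization.
Rule 5: handles hazardous materials; years in business 22 < 25; vehicles 16 ≤ 21 → General Business Authorization required.
Rule 6: vehicles 16 ≤ 24; does not offer tattoo or body-art services; revenue $1,675,000 > $350,000 → Small Fleet Authorization not required.
Rule 7: vehicles 16 ≥ 2 → Small Fleet License not required.
Rule 8: years in business 22 ≥ 20; does not offer tattoo or body-art services → Established Business Certificate not required.
Rule 9: revenue $1,675,000 ≥ $1,275,000 → High-Revenue License required.
Rule 10: revenue $1,675,000 ≤ $1,975,000 → exempt from General Business Authorization.
Rule 11: revenue $1,675,000 < $2,625,000 → Compliance Authorization required.

Compliance Authorization, High-Revenue License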